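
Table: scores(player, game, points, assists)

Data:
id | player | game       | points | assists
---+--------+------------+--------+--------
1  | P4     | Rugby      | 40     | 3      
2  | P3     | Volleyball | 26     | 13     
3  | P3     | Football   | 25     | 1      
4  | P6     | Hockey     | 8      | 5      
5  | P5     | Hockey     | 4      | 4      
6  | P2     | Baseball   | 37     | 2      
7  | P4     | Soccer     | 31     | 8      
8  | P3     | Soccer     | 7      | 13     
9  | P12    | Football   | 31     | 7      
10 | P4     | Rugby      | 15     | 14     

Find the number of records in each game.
SELECT game, COUNT(*) as count
FROM scores
GROUP BY game

Result:
  Baseball: 1
  Football: 2
  Hockey: 2
  Rugby: 2
  Soccer: 2
  Volleyball: 1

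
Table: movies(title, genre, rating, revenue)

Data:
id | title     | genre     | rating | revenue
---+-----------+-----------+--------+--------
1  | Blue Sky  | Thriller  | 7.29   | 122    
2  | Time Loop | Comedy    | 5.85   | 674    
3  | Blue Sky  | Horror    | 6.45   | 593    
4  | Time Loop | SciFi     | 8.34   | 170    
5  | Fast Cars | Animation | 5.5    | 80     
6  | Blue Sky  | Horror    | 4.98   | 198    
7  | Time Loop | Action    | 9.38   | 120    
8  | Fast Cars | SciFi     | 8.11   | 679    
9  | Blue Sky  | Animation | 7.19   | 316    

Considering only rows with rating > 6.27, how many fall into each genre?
SELECT genre, COUNT(*)
FROM movies
WHERE rating > 6.27
GROUP BY genre

Note: WHERE filters rows before grouping.

Result:
  Action: 1
  Animation: 1
  Horror: 1
  SciFi: 2
  Thriller: 1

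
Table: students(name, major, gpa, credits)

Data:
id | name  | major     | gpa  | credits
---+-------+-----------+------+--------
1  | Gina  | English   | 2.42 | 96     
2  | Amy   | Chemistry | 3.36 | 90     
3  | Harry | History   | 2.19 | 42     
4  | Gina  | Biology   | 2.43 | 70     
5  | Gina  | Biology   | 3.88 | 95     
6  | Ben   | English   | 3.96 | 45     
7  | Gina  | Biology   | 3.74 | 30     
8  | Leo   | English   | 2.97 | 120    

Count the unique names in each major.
SELECT major, COUNT(DISTINCT name)
FROM students
GROUP BY major

Result:
  Biology: 1 distinct
  Chemistry: 1 distinct
  English: 3 distinct
  History: 1 distinct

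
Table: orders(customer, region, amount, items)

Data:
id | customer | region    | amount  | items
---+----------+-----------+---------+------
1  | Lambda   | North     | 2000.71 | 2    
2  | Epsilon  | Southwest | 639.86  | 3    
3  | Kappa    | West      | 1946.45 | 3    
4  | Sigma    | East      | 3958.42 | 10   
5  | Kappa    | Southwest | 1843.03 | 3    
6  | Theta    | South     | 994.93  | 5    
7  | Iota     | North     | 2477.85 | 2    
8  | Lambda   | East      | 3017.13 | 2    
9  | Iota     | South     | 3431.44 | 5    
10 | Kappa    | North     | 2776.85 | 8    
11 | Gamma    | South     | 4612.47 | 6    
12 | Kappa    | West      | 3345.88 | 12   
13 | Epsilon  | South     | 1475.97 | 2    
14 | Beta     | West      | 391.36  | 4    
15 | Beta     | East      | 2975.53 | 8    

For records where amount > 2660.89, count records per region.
SELECT region, COUNT(*)
FROM orders
WHERE amount > 2660.89
GROUP BY region

Note: WHERE filters rows before grouping.

Result:
  East: 3
  North: 1
  South: 2
  West: 1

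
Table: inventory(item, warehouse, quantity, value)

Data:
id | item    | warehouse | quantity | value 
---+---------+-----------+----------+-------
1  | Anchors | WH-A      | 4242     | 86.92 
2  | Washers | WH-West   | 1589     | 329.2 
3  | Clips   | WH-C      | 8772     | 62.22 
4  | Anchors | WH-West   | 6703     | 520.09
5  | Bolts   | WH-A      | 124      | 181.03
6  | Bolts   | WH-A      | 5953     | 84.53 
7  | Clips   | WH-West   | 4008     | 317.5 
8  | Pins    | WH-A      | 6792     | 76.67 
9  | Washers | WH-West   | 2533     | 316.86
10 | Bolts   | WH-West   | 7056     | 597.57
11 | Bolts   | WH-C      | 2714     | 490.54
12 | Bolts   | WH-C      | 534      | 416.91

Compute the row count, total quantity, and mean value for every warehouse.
SELECT warehouse,
       COUNT(*) as cnt,
       SUM(quantity) as total_quantity,
       AVG(value) as avg_value
FROM inventory
GROUP BY warehouse

Result:
  WH-A: 4 records, 17111 total quantity, 107.29 avg value
  WH-C: 3 records, 12020 total quantity, 323.22 avg value
  WH-West: 5 records, 21889 total quantity, 416.24 avg value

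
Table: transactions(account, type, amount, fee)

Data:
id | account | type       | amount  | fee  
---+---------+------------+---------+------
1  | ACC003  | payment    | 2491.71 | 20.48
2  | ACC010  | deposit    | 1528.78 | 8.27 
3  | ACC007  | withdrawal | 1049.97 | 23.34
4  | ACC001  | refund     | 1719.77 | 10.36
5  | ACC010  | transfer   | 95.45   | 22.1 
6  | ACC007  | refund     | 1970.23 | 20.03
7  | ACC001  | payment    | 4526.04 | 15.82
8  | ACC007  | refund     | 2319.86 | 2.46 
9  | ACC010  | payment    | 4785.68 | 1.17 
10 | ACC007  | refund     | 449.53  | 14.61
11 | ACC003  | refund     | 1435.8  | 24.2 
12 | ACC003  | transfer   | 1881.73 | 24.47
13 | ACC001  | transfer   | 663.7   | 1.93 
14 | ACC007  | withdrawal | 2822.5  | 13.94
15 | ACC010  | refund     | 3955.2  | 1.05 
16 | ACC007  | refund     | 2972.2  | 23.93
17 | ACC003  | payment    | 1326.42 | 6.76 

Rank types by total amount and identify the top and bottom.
SELECT type, SUM(amount)
FROM transactions
GROUP BY type
ORDER BY SUM(amount)

All groups:
  deposit: 1528.78
  transfer: 2640.88
  withdrawal: 3872.47
  payment: 13129.85
  refund: 14822.59

Highest: refund (14822.59)
Lowest: deposit (1528.78)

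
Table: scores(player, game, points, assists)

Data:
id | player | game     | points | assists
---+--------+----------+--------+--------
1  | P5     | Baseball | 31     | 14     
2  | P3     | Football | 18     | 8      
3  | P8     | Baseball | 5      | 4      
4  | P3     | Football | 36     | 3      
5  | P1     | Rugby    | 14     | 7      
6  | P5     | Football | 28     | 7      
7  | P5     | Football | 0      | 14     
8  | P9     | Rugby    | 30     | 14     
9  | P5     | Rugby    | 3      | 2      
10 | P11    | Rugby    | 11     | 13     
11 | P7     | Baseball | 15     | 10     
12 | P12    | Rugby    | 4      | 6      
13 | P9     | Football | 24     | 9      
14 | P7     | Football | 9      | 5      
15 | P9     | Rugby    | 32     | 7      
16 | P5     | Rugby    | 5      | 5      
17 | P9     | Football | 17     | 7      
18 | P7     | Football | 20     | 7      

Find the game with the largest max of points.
SELECT game, MAX(points) as val
FROM scores
GROUP BY game
ORDER BY val DESC
LIMIT 1

Result: Football with max(points) = 36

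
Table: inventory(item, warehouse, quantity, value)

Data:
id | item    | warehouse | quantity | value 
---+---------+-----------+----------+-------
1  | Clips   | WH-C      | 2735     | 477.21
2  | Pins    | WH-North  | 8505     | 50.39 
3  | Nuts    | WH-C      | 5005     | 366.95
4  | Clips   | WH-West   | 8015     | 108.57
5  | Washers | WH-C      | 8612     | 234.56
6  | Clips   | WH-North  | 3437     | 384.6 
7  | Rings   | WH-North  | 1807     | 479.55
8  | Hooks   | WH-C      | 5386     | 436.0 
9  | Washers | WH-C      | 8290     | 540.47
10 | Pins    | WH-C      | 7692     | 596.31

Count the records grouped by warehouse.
SELECT warehouse, COUNT(*) as count
FROM inventory
GROUP BY warehouse

Result:
  WH-C: 6
  WH-North: 3
  WH-West: 1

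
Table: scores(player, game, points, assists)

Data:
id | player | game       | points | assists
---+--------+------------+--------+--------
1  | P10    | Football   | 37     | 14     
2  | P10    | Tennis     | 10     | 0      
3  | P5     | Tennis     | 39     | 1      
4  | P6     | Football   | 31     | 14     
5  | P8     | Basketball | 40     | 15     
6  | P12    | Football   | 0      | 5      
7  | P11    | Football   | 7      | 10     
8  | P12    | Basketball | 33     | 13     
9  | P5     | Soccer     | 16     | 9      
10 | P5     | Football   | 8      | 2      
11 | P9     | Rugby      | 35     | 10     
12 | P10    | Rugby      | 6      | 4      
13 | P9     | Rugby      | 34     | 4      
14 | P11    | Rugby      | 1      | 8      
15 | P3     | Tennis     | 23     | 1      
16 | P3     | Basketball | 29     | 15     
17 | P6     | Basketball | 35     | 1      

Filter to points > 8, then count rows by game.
SELECT game, COUNT(*)
FROM scores
WHERE points > 8
GROUP BY game

Note: WHERE filters rows before grouping.

Result:
  Basketball: 4
  Football: 2
  Rugby: 2
  Soccer: 1
  Tennis: 3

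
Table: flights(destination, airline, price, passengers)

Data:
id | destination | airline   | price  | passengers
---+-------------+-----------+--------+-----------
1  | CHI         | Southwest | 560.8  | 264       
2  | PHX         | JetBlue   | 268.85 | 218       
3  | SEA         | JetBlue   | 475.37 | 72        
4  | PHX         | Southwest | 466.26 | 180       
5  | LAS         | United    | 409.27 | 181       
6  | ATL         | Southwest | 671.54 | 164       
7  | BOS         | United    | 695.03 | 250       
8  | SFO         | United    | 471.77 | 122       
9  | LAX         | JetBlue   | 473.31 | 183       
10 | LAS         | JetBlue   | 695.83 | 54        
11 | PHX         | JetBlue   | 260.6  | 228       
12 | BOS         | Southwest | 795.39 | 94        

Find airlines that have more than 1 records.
SELECT airline, COUNT(*) as cnt
FROM flights
GROUP BY airline
HAVING COUNT(*) > 1

Result:
  JetBlue: 5
  Southwest: 4
  United: 3

Note: HAVING filters groups after aggregation, WHERE filters rows before.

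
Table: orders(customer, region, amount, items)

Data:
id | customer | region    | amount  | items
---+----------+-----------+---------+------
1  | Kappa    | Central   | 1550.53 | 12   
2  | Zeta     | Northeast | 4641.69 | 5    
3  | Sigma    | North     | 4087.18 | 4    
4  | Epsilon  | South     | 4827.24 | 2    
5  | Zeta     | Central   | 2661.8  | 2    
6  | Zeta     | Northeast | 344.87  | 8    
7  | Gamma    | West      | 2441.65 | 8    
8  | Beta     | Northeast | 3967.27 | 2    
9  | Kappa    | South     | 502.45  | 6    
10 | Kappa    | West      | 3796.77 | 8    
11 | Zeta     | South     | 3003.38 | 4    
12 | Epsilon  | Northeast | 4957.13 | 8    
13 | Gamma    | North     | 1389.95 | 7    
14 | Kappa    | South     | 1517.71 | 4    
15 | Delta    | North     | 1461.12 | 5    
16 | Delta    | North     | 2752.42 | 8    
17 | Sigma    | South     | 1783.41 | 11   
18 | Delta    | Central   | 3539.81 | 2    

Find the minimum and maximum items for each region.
SELECT region, MIN(items), MAX(items)
FROM orders
GROUP BY region

Result:
  Central: min=2, max=12
  North: min=4, max=8
  Northeast: min=2, max=8
  South: min=2, max=11
  West: min=8, max=8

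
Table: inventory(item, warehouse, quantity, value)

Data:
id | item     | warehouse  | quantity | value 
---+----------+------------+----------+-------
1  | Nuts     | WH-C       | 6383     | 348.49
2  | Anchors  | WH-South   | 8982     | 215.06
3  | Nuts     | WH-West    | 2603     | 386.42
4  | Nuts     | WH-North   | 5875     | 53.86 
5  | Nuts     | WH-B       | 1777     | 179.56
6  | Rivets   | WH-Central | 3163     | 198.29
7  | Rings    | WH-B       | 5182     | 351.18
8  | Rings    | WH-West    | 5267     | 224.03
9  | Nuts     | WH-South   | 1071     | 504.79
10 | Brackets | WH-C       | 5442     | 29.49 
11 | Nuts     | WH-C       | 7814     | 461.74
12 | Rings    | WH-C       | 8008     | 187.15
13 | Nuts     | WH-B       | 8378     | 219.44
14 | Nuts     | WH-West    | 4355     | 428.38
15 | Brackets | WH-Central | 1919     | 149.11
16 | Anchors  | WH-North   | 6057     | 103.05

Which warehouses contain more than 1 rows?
SELECT warehouse, COUNT(*) as cnt
FROM inventory
GROUP BY warehouse
HAVING COUNT(*) > 1

Result:
  WH-B: 3
  WH-C: 4
  WH-Central: 2
  WH-North: 2
  WH-South: 2
  WH-West: 3

Note: HAVING filters groups after aggregation, WHERE filters rows before.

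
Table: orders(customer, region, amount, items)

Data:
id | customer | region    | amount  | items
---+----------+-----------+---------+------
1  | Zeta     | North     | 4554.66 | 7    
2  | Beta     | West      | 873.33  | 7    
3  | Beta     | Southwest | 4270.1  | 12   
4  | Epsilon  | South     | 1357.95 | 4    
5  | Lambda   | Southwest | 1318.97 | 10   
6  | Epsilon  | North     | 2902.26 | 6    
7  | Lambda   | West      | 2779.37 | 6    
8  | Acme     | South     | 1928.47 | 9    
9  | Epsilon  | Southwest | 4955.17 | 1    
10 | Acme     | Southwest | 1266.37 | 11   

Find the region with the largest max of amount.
SELECT region, MAX(amount) as val
FROM orders
GROUP BY region
ORDER BY val DESC
LIMIT 1

Result: Southwest with max(amount) = 4955.17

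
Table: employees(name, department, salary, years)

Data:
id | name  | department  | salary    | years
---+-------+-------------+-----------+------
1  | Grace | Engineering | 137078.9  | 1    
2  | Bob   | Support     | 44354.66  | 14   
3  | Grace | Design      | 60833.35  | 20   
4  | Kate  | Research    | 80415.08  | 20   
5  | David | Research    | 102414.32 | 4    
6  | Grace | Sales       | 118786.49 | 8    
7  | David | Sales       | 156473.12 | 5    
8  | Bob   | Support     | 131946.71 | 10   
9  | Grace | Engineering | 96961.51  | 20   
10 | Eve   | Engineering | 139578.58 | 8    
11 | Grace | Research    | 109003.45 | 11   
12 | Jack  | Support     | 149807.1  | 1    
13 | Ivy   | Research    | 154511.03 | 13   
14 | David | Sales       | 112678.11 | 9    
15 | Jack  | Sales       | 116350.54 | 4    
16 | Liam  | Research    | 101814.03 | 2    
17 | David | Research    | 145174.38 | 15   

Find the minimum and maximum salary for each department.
SELECT department, MIN(salary), MAX(salary)
FROM employees
GROUP BY department

Result:
  Design: min=60833.35, max=60833.35
  Engineering: min=96961.51, max=139578.58
  Research: min=80415.08, max=154511.03
  Sales: min=112678.11, max=156473.12
  Support: min=44354.66, max=149807.10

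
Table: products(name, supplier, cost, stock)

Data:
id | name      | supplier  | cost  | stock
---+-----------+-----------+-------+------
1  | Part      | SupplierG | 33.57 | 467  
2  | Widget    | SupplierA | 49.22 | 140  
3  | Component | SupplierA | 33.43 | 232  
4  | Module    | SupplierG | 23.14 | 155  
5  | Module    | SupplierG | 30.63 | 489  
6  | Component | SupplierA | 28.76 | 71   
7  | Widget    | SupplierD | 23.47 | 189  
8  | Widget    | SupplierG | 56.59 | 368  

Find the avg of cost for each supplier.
SELECT supplier, AVG(cost) as result
FROM products
GROUP BY supplier

Result:
  SupplierA: 37.14
  SupplierD: 23.47
  SupplierG: 35.98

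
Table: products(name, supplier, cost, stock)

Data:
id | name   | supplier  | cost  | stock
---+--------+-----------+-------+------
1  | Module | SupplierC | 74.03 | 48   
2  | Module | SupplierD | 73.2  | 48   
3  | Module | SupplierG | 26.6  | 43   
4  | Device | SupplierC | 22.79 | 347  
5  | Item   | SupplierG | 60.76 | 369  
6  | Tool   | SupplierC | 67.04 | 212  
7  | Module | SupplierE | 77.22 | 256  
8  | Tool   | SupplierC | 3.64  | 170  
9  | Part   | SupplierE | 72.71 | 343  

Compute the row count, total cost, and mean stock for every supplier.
SELECT supplier,
       COUNT(*) as cnt,
       SUM(cost) as total_cost,
       AVG(stock) as avg_stock
FROM products
GROUP BY supplier

Result:
  SupplierC: 4 records, 167.50 total cost, 194.25 avg stock
  SupplierD: 1 records, 73.20 total cost, 48.00 avg stock
  SupplierE: 2 records, 149.93 total cost, 299.50 avg stock
  SupplierG: 2 records, 87.36 total cost, 206.00 avg stock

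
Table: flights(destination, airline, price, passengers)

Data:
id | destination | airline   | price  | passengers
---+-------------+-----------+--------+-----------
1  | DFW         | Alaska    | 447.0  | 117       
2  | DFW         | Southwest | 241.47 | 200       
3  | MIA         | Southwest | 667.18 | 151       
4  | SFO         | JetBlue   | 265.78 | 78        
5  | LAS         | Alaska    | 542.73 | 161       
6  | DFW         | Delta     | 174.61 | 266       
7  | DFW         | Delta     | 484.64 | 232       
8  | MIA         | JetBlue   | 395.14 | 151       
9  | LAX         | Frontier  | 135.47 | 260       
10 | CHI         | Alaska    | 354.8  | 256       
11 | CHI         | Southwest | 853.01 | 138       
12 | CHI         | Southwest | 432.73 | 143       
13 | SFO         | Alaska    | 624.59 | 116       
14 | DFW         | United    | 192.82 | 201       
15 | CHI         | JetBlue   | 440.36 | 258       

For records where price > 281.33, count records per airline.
SELECT airline, COUNT(*)
FROM flights
WHERE price > 281.33
GROUP BY airline

Note: WHERE filters rows before grouping.

Result:
  Alaska: 4
  Delta: 1
  JetBlue: 2
  Southwest: 3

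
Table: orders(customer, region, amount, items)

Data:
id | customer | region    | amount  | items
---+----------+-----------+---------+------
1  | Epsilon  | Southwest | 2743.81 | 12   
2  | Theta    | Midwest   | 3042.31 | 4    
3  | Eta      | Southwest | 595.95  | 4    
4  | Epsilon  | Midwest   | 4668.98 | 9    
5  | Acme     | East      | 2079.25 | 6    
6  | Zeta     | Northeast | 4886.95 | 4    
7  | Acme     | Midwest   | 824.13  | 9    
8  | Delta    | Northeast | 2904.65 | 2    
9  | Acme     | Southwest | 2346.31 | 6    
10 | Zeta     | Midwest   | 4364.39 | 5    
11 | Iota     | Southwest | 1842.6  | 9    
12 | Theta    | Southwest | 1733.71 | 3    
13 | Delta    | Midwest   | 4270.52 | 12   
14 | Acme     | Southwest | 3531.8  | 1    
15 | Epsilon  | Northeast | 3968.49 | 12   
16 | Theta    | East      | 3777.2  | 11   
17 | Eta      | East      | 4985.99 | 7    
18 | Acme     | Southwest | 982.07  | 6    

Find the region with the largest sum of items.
SELECT region, SUM(items) as val
FROM orders
GROUP BY region
ORDER BY val DESC
LIMIT 1

Result: Southwest with sum(items) = 41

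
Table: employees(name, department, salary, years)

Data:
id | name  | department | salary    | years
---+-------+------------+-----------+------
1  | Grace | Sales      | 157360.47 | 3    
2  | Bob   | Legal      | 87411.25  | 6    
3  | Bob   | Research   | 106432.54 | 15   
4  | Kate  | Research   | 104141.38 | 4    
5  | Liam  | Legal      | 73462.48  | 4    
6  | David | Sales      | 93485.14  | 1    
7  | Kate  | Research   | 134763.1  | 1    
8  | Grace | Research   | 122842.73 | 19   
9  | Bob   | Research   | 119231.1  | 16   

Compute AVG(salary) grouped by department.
SELECT department, AVG(salary) as result
FROM employees
GROUP BY department

Result:
  Legal: 80436.87
  Research: 117482.17
  Sales: 125422.81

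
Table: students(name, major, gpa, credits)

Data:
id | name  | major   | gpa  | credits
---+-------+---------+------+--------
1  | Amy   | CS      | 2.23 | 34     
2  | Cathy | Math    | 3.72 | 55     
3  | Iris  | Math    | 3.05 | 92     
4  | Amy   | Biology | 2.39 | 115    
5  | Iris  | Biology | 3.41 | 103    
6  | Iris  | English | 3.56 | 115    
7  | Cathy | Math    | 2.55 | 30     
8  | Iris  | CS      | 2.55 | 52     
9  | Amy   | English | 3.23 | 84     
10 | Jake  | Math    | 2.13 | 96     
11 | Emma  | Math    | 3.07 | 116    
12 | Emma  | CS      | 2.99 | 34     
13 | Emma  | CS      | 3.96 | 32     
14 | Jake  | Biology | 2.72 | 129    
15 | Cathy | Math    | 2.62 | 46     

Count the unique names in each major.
SELECT major, COUNT(DISTINCT name)
FROM students
GROUP BY major

Result:
  Biology: 3 distinct
  CS: 3 distinct
  English: 2 distinct
  Math: 4 distinct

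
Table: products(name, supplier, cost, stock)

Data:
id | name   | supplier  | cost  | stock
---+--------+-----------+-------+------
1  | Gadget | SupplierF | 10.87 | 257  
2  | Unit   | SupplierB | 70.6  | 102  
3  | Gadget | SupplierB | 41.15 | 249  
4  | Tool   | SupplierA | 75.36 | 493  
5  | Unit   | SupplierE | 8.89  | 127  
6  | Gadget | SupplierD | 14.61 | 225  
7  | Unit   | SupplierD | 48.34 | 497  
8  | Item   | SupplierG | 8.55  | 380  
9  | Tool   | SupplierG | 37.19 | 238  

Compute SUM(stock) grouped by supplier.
SELECT supplier, SUM(stock) as result
FROM products
GROUP BY supplier

Result:
  SupplierA: 493
  SupplierB: 351
  SupplierD: 722
  SupplierE: 127
  SupplierF: 257
  SupplierG: 618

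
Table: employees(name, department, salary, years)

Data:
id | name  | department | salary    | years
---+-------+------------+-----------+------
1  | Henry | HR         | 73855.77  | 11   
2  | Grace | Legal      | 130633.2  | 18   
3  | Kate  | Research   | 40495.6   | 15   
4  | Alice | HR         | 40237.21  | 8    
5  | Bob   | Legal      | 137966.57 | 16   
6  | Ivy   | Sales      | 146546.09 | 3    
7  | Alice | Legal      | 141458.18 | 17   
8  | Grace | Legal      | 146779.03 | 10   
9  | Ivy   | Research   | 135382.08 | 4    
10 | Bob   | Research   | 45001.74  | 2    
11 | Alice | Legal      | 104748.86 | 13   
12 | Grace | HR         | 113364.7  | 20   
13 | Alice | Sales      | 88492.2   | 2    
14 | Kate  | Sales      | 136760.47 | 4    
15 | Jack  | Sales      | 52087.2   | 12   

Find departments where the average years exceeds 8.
SELECT department, AVG(years)
FROM employees
GROUP BY department
HAVING AVG(years) > 8

Result:
  HR: avg=13.00
  Legal: avg=14.80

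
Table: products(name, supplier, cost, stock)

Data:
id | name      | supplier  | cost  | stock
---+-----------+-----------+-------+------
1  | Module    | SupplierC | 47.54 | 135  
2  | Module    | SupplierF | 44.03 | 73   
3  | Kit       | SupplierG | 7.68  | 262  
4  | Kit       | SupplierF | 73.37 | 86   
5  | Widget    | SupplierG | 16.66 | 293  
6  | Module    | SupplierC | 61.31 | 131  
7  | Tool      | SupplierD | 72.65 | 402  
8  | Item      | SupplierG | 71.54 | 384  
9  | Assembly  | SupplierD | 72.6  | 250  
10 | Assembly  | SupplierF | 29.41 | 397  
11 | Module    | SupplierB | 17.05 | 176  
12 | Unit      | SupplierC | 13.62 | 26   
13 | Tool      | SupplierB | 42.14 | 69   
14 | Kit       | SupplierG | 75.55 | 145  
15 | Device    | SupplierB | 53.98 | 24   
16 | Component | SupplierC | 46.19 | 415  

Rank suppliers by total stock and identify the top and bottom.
SELECT supplier, SUM(stock)
FROM products
GROUP BY supplier
ORDER BY SUM(stock)

All groups:
  SupplierB: 269
  SupplierF: 556
  SupplierD: 652
  SupplierC: 707
  SupplierG: 1084

Highest: SupplierG (1084)
Lowest: SupplierB (269)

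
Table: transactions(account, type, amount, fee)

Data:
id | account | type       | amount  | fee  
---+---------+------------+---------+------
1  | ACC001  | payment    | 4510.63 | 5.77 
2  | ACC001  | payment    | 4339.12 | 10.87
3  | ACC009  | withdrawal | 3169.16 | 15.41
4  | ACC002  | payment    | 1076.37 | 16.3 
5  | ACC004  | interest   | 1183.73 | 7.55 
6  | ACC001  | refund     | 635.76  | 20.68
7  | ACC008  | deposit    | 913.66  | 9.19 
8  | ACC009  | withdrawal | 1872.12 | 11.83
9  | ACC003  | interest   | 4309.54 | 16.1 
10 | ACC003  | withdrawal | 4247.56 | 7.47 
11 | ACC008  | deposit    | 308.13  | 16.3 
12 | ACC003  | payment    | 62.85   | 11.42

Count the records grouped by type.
SELECT type, COUNT(*) as count
FROM transactions
GROUP BY type

Result:
  deposit: 2
  interest: 2
  payment: 4
  refund: 1
  withdrawal: 3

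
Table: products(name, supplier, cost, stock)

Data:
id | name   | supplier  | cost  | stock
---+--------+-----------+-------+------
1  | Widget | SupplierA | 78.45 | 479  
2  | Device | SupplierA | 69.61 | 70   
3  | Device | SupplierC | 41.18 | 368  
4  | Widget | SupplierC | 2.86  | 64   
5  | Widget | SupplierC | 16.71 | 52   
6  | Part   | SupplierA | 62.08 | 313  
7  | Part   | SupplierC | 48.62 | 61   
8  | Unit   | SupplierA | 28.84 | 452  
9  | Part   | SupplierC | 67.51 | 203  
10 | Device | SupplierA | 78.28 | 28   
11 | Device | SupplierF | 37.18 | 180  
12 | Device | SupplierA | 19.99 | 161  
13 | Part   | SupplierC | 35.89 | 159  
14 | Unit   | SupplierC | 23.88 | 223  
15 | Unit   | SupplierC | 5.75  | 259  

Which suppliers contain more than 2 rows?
SELECT supplier, COUNT(*) as cnt
FROM products
GROUP BY supplier
HAVING COUNT(*) > 2

Result:
  SupplierA: 6
  SupplierC: 8

Note: HAVING filters groups after aggregation, WHERE filters rows before.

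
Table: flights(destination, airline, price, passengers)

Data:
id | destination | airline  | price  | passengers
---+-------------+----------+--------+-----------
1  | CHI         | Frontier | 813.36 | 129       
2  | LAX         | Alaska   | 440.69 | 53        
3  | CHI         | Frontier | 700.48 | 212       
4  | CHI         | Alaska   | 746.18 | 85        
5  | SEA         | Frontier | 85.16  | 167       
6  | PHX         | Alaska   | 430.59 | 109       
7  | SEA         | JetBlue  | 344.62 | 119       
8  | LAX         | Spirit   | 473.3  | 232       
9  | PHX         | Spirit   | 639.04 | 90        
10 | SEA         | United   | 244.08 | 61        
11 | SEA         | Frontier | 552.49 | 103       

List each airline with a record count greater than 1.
SELECT airline, COUNT(*) as cnt
FROM flights
GROUP BY airline
HAVING COUNT(*) > 1

Result:
  Alaska: 3
  Frontier: 4
  Spirit: 2

Note: HAVING filters groups after aggregation, WHERE filters rows before.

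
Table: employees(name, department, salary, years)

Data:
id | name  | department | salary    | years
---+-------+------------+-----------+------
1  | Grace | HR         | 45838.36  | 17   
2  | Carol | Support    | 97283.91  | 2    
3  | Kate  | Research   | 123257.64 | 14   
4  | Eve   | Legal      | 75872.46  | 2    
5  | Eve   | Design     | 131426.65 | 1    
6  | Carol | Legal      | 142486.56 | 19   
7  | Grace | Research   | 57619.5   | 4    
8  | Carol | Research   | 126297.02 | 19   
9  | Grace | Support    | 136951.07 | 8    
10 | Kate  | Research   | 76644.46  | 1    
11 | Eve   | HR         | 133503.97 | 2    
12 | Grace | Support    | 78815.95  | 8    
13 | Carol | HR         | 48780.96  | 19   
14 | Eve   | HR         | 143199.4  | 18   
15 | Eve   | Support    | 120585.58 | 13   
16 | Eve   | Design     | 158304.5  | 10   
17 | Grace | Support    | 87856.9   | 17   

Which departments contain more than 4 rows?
SELECT department, COUNT(*) as cnt
FROM employees
GROUP BY department
HAVING COUNT(*) > 4

Result:
  Support: 5

Note: HAVING filters groups after aggregation, WHERE filters rows before.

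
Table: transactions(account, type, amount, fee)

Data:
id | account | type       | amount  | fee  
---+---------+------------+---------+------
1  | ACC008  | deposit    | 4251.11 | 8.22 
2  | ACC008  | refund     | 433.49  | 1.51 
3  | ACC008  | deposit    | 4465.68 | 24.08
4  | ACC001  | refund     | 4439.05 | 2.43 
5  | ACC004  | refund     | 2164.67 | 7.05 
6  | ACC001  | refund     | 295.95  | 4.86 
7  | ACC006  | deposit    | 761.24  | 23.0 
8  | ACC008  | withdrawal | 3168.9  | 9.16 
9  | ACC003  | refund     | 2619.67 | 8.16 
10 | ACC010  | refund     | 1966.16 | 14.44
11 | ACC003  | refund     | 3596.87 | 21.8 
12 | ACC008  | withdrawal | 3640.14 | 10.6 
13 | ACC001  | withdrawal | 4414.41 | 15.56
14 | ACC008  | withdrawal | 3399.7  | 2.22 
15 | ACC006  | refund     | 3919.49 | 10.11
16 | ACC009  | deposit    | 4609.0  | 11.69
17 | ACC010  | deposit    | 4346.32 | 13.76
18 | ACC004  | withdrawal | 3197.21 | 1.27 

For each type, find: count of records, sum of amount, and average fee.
SELECT type,
       COUNT(*) as cnt,
       SUM(amount) as total_amount,
       AVG(fee) as avg_fee
FROM transactions
GROUP BY type

Result:
  deposit: 5 records, 18433.35 total amount, 16.15 avg fee
  refund: 8 records, 19435.35 total amount, 8.80 avg fee
  withdrawal: 5 records, 17820.36 total amount, 7.76 avg fee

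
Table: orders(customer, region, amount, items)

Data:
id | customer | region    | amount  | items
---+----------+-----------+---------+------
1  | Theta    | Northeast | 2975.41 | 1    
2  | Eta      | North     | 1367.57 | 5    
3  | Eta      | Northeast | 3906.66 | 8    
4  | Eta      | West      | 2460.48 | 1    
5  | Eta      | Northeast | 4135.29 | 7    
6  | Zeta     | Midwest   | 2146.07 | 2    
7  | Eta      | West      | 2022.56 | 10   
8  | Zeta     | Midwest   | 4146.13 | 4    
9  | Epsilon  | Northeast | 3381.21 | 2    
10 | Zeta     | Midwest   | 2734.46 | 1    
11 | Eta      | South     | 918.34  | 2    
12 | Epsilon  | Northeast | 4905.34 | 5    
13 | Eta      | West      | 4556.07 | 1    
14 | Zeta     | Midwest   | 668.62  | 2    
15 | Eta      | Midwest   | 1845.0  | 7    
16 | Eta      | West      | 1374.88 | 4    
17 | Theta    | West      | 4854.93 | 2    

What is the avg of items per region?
SELECT region, AVG(items) as result
FROM orders
GROUP BY region

Result:
  Midwest: 3.20
  North: 5.00
  Northeast: 4.60
  South: 2.00
  West: 3.60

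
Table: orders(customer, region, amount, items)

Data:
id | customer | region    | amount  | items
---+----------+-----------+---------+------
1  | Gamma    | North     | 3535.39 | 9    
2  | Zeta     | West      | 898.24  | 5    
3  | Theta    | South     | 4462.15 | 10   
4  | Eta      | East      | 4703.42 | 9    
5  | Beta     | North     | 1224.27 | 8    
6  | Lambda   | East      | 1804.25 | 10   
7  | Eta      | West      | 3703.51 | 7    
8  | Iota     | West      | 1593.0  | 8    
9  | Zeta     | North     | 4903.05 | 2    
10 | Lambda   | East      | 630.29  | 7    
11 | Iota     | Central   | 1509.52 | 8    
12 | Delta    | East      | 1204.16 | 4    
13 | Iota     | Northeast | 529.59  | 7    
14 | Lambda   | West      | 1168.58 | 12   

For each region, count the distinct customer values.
SELECT region, COUNT(DISTINCT customer)
FROM orders
GROUP BY region

Result:
  Central: 1 distinct
  East: 3 distinct
  North: 3 distinct
  Northeast: 1 distinct
  South: 1 distinct
  West: 4 distinct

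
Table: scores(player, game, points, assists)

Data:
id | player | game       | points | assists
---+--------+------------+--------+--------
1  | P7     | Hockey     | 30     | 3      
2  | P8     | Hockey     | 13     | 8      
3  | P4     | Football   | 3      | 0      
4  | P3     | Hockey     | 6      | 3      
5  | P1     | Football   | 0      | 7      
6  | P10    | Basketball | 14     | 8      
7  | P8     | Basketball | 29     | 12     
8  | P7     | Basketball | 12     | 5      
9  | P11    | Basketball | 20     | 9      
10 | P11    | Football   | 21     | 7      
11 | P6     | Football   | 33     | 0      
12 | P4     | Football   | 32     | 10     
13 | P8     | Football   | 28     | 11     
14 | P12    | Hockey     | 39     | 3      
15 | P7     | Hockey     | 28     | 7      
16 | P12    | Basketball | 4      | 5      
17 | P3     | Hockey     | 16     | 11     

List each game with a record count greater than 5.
SELECT game, COUNT(*) as cnt
FROM scores
GROUP BY game
HAVING COUNT(*) > 5

Result:
  Football: 6
  Hockey: 6

Note: HAVING filters groups after aggregation, WHERE filters rows before.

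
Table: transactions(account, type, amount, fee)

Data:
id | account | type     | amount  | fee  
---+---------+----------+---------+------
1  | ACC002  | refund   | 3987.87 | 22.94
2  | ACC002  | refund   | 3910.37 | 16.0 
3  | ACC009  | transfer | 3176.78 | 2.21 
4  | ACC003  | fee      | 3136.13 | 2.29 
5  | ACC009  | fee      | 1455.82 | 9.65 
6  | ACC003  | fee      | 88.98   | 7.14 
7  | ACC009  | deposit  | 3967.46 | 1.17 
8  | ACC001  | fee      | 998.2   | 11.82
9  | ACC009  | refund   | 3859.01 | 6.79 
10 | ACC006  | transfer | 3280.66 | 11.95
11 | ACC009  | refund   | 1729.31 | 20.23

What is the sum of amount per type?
SELECT type, SUM(amount) as result
FROM transactions
GROUP BY type

Result:
  deposit: 3967.46
  fee: 5679.13
  refund: 13486.56
  transfer: 6457.44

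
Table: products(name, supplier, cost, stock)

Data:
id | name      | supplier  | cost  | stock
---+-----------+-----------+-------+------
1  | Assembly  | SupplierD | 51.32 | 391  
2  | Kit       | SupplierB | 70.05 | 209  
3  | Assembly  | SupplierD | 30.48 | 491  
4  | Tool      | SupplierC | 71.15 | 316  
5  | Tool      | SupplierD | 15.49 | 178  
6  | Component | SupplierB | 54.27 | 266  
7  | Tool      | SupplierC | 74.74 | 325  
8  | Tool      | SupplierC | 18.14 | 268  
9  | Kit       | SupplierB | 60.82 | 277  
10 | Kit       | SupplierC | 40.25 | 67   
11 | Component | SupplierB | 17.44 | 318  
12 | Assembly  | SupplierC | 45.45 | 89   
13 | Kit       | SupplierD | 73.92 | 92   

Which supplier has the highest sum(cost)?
SELECT supplier, SUM(cost) as val
FROM products
GROUP BY supplier
ORDER BY val DESC
LIMIT 1

Result: SupplierC with sum(cost) = 249.73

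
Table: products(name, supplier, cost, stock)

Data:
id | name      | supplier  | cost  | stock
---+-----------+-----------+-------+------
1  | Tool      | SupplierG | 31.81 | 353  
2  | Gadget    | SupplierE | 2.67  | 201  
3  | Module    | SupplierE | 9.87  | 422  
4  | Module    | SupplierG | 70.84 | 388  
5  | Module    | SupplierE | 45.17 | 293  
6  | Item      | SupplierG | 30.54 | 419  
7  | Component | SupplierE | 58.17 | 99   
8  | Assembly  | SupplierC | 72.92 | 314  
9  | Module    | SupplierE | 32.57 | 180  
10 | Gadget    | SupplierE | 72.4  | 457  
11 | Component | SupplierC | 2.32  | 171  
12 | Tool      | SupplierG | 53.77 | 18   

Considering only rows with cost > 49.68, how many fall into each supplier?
SELECT supplier, COUNT(*)
FROM products
WHERE cost > 49.68
GROUP BY supplier

Note: WHERE filters rows before grouping.

Result:
  SupplierC: 1
  SupplierE: 2
  SupplierG: 2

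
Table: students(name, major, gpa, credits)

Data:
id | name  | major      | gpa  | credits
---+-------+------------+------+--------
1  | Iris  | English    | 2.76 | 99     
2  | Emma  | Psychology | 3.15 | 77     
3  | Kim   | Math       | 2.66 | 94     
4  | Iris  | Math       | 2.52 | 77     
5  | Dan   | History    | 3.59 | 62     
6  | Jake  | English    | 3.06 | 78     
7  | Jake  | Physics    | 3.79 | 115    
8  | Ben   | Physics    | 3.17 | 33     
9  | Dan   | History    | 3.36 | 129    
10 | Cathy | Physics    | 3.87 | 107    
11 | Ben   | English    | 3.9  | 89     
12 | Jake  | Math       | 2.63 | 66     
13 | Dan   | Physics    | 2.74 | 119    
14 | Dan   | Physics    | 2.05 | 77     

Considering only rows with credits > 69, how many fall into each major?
SELECT major, COUNT(*)
FROM students
WHERE credits > 69
GROUP BY major

Note: WHERE filters rows before grouping.

Result:
  English: 3
  History: 1
  Math: 2
  Physics: 4
  Psychology: 1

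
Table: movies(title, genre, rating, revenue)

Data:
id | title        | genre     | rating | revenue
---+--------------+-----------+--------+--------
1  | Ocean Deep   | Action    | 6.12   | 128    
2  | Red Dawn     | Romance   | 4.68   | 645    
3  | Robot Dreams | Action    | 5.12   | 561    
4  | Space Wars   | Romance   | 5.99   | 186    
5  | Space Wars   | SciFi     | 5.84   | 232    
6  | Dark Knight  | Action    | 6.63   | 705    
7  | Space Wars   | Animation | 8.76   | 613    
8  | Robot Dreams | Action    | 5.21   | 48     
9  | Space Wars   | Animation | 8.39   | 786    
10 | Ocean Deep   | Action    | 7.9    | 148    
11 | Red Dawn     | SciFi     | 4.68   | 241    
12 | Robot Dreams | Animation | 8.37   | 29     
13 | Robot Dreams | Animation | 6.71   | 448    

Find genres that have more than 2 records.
SELECT genre, COUNT(*) as cnt
FROM movies
GROUP BY genre
HAVING COUNT(*) > 2

Result:
  Action: 5
  Animation: 4

Note: HAVING filters groups after aggregation, WHERE filters rows before.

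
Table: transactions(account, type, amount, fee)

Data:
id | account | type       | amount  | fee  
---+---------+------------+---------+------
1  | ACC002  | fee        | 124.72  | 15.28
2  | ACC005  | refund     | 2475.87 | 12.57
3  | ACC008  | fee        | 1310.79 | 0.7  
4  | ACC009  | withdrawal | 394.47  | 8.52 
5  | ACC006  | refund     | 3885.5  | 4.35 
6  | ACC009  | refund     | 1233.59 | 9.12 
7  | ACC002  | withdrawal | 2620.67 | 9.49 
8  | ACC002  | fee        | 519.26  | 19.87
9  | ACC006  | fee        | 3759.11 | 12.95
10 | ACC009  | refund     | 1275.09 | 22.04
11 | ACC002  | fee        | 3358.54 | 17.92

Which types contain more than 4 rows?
SELECT type, COUNT(*) as cnt
FROM transactions
GROUP BY type
HAVING COUNT(*) > 4

Result:
  fee: 5

Note: HAVING filters groups after aggregation, WHERE filters rows before.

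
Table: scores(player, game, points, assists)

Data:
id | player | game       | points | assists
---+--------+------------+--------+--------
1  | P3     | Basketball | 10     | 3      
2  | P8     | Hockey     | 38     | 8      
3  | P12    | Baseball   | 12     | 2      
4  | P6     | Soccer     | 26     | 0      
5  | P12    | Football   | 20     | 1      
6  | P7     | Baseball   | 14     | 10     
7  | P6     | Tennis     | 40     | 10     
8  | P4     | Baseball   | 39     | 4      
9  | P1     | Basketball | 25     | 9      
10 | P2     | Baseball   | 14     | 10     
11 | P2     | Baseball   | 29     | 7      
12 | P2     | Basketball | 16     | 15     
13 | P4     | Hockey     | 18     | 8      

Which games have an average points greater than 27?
SELECT game, AVG(points)
FROM scores
GROUP BY game
HAVING AVG(points) > 27

Result:
  Hockey: avg=28.00
  Tennis: avg=40.00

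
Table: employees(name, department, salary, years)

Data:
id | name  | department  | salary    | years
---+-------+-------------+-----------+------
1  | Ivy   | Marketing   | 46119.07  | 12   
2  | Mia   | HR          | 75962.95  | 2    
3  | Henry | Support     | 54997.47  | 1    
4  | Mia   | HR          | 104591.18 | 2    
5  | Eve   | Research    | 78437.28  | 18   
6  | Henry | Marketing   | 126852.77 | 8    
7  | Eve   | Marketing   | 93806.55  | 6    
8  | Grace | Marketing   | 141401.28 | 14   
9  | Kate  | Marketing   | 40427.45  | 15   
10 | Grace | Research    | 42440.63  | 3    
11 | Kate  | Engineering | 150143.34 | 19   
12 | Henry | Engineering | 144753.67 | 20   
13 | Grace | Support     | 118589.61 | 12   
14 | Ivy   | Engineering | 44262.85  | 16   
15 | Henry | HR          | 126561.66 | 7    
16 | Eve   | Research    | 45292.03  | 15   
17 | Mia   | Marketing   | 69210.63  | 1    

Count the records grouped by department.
SELECT department, COUNT(*) as count
FROM employees
GROUP BY department

Result:
  Engineering: 3
  HR: 3
  Marketing: 6
  Research: 3
  Support: 2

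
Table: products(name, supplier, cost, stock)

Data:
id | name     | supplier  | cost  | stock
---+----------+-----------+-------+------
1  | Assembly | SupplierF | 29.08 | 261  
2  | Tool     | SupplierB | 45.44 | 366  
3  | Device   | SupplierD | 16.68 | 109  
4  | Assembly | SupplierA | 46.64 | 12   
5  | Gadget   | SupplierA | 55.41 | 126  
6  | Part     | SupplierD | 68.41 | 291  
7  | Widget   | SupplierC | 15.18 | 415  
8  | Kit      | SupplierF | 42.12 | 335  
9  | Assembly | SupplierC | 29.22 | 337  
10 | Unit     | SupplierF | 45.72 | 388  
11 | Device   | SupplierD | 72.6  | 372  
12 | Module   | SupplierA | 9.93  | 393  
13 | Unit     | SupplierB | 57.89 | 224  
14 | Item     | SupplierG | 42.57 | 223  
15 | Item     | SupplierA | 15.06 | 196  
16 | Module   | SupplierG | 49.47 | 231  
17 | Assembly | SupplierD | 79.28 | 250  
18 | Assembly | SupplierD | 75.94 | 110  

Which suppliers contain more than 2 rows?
SELECT supplier, COUNT(*) as cnt
FROM products
GROUP BY supplier
HAVING COUNT(*) > 2

Result:
  SupplierA: 4
  SupplierD: 5
  SupplierF: 3

Note: HAVING filters groups after aggregation, WHERE filters rows before.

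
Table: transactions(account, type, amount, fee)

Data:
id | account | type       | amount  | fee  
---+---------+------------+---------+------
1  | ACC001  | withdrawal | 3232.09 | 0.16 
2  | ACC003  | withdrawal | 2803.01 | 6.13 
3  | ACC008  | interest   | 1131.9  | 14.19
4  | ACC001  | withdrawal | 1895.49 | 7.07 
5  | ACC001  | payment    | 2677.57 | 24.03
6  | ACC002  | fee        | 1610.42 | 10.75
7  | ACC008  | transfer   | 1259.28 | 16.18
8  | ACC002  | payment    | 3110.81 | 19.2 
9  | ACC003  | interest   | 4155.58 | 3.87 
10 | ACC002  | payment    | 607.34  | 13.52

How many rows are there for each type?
SELECT type, COUNT(*) as count
FROM transactions
GROUP BY type

Result:
  fee: 1
  interest: 2
  payment: 3
  transfer: 1
  withdrawal: 3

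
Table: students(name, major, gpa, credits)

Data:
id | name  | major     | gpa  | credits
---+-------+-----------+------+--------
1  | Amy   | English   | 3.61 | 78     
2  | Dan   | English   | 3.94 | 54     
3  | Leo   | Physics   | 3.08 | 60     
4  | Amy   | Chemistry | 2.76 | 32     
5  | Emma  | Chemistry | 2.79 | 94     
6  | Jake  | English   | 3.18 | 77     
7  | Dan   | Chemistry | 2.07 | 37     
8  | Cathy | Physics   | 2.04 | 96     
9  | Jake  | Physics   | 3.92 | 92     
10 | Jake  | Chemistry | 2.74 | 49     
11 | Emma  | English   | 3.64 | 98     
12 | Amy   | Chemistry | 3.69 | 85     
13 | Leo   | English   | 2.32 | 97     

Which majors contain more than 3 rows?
SELECT major, COUNT(*) as cnt
FROM students
GROUP BY major
HAVING COUNT(*) > 3

Result:
  Chemistry: 5
  English: 5

Note: HAVING filters groups after aggregation, WHERE filters rows before.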